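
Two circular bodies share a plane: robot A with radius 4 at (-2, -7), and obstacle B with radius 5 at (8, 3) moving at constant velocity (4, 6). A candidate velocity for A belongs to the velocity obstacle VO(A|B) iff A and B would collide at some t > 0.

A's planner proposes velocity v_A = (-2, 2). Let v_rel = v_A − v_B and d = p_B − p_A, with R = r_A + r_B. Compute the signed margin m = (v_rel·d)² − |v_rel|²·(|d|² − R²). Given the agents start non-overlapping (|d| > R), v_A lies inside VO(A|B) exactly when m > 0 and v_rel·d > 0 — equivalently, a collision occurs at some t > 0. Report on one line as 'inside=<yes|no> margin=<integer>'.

d = (10, 10),  |d|² = 200;  R = 4+5 = 9,  c = 200−9² = 119
v_rel = (-6, -4),  |v_rel|² = 52;  v_rel·d = (-6)·(10) + (-4)·(10) = -100
52·t² + 200·t + 119 = 0  ⇒  m = (-100)² − 52·119 = 3812
m = 3812 > 0,  v_rel·d = -100 < 0  ⇒  outside

inside=no margin=3812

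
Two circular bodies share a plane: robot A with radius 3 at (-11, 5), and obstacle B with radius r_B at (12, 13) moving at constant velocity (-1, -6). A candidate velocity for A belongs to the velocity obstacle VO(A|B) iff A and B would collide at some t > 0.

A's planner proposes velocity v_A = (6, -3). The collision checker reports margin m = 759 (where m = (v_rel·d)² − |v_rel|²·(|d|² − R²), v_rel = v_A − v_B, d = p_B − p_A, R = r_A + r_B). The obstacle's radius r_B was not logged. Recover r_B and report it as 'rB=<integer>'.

m = 759
d = (23, 8);  v_rel = (7, 3),  |v_rel|² = 58
v_rel×d = (7)·(8) − (3)·(23) = -13
since m = R²·58 − (-13)²:  R² = (169 + 759) / 58 = 16
R = √16 = 4  ⇒  r_B = 4 − 3 = 1

rB=1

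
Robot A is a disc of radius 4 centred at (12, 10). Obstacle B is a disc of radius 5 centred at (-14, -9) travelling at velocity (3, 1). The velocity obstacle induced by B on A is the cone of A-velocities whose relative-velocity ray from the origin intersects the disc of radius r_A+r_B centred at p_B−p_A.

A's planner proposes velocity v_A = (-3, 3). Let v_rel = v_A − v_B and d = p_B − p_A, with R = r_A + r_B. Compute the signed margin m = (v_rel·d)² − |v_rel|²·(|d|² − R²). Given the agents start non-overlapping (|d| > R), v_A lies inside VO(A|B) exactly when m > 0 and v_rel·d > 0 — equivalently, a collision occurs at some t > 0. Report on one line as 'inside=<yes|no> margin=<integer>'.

d = (-26, -19),  |d|² = 1037;  R = 4+5 = 9,  c = 1037−9² = 956
v_rel = (-6, 2),  |v_rel|² = 40;  v_rel·d = (-6)·(-26) + (2)·(-19) = 118
40·t² − 236·t + 956 = 0  ⇒  m = 118² − 40·956 = -24316
m = -24316 < 0,  v_rel·d = 118 > 0  ⇒  outside

inside=no margin=-24316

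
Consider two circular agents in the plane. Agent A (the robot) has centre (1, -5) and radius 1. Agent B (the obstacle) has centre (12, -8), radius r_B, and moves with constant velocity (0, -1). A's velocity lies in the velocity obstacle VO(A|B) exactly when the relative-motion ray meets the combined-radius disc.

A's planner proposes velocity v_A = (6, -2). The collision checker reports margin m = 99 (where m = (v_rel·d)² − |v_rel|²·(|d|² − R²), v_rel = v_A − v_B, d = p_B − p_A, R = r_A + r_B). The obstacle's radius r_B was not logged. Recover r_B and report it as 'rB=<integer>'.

m = 99
d = (11, -3);  v_rel = (6, -1),  |v_rel|² = 37
v_rel×d = (6)·(-3) − (-1)·(11) = -7
since m = R²·37 − (-7)²:  R² = (49 + 99) / 37 = 4
R = √4 = 2  ⇒  r_B = 2 − 1 = 1

rB=1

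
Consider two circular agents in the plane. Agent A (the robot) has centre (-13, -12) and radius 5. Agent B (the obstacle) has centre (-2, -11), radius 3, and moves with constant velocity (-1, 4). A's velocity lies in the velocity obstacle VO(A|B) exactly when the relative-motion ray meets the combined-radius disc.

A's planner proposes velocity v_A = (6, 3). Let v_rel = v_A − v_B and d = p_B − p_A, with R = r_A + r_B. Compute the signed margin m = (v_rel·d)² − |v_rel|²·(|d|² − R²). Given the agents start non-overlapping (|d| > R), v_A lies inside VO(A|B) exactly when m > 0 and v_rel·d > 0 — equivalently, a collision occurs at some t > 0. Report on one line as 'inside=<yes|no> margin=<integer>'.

d = (11, 1),  |d|² = 122;  R = 5+3 = 8,  c = 122−8² = 58
v_rel = (7, -1),  |v_rel|² = 50;  v_rel·d = (7)·(11) + (-1)·(1) = 76
50·t² − 152·t + 58 = 0  ⇒  m = 76² − 50·58 = 2876
m = 2876 > 0,  v_rel·d = 76 > 0  ⇒  inside

inside=yes margin=2876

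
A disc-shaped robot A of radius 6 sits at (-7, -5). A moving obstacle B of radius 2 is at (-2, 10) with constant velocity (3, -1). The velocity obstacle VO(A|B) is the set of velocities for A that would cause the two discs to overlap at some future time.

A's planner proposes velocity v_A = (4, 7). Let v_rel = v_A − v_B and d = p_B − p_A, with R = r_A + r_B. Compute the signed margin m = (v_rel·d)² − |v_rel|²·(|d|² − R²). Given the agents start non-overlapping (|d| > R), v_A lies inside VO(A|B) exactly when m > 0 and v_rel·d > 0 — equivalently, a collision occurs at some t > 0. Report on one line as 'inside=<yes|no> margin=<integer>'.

d = (5, 15),  |d|² = 250;  R = 6+2 = 8,  c = 250−8² = 186
v_rel = (1, 8),  |v_rel|² = 65;  v_rel·d = (1)·(5) + (8)·(15) = 125
65·t² − 250·t + 186 = 0  ⇒  m = 125² − 65·186 = 3535
m = 3535 > 0,  v_rel·d = 125 > 0  ⇒  inside

inside=yes margin=3535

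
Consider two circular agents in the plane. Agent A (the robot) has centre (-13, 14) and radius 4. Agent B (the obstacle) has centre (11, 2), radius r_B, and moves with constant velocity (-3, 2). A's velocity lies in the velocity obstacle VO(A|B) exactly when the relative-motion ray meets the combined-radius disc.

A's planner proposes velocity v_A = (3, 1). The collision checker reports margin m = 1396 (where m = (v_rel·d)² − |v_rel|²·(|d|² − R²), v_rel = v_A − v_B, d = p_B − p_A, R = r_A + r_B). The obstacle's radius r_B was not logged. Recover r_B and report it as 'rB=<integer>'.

m = 1396
d = (24, -12);  v_rel = (6, -1),  |v_rel|² = 37
v_rel×d = (6)·(-12) − (-1)·(24) = -48
since m = R²·37 − (-48)²:  R² = (2304 + 1396) / 37 = 100
R = √100 = 10  ⇒  r_B = 10 − 4 = 6

rB=6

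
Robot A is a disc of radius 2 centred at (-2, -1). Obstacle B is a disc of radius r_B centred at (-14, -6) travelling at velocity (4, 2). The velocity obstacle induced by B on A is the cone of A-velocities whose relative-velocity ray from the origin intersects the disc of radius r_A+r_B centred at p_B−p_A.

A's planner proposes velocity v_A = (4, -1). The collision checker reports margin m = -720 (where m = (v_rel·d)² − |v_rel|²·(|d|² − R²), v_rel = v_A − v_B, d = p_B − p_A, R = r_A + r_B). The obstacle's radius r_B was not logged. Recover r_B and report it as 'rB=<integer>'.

m = -720
d = (-12, -5);  v_rel = (0, -3),  |v_rel|² = 9
v_rel×d = (0)·(-5) − (-3)·(-12) = -36
since m = R²·9 − (-36)²:  R² = (1296 + -720) / 9 = 64
R = √64 = 8  ⇒  r_B = 8 − 2 = 6

rB=6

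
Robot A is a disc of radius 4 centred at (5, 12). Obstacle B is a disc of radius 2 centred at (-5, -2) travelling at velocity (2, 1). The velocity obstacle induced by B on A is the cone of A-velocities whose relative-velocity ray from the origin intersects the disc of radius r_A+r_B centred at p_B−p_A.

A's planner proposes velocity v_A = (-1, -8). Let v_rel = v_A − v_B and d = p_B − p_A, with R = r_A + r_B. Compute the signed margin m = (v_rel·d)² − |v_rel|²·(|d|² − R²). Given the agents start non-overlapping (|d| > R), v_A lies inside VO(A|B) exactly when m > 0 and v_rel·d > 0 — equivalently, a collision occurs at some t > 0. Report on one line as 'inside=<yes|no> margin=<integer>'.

d = (-10, -14),  |d|² = 296;  R = 4+2 = 6,  c = 296−6² = 260
v_rel = (-3, -9),  |v_rel|² = 90;  v_rel·d = (-3)·(-10) + (-9)·(-14) = 156
90·t² − 312·t + 260 = 0  ⇒  m = 156² − 90·260 = 936
m = 936 > 0,  v_rel·d = 156 > 0  ⇒  inside

inside=yes margin=936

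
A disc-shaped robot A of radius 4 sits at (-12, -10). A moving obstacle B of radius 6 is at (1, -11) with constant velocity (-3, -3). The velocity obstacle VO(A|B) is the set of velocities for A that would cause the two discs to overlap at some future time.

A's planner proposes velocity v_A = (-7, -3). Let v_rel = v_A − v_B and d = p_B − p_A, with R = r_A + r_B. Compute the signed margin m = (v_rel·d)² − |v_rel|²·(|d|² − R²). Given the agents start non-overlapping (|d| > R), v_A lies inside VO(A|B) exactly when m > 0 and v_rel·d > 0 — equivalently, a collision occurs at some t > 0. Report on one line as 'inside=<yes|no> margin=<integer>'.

d = (13, -1),  |d|² = 170;  R = 4+6 = 10,  c = 170−10² = 70
v_rel = (-4, 0),  |v_rel|² = 16;  v_rel·d = (-4)·(13) + (0)·(-1) = -52
16·t² + 104·t + 70 = 0  ⇒  m = (-52)² − 16·70 = 1584
m = 1584 > 0,  v_rel·d = -52 < 0  ⇒  outside

inside=no margin=1584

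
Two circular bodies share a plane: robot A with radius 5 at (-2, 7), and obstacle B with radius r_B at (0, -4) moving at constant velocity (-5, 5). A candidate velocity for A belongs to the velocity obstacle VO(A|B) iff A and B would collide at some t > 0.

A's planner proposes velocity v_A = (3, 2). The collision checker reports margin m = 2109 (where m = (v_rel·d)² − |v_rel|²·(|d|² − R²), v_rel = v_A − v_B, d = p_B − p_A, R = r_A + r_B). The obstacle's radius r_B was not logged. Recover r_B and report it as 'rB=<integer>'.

m = 2109
d = (2, -11);  v_rel = (8, -3),  |v_rel|² = 73
v_rel×d = (8)·(-11) − (-3)·(2) = -82
since m = R²·73 − (-82)²:  R² = (6724 + 2109) / 73 = 121
R = √121 = 11  ⇒  r_B = 11 − 5 = 6

rB=6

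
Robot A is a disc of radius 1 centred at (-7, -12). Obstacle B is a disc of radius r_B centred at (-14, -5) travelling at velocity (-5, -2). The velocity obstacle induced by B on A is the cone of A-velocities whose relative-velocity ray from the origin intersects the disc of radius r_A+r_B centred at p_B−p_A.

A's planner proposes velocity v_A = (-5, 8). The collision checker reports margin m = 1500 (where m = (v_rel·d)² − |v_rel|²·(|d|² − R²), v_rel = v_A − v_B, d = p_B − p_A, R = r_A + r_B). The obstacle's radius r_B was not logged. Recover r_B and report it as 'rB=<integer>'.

m = 1500
d = (-7, 7);  v_rel = (0, 10),  |v_rel|² = 100
v_rel×d = (0)·(7) − (10)·(-7) = 70
since m = R²·100 − 70²:  R² = (4900 + 1500) / 100 = 64
R = √64 = 8  ⇒  r_B = 8 − 1 = 7

rB=7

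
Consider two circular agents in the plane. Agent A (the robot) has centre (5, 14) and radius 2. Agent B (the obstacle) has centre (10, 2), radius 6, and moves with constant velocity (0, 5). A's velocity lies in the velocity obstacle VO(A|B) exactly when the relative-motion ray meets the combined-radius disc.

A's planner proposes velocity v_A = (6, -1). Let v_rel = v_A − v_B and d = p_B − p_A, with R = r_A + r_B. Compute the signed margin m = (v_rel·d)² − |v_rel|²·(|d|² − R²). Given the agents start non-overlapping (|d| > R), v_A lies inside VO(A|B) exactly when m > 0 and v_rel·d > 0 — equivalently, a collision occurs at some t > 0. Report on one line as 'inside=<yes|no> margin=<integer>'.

d = (5, -12),  |d|² = 169;  R = 2+6 = 8,  c = 169−8² = 105
v_rel = (6, -6),  |v_rel|² = 72;  v_rel·d = (6)·(5) + (-6)·(-12) = 102
72·t² − 204·t + 105 = 0  ⇒  m = 102² − 72·105 = 2844
m = 2844 > 0,  v_rel·d = 102 > 0  ⇒  inside

inside=yes margin=2844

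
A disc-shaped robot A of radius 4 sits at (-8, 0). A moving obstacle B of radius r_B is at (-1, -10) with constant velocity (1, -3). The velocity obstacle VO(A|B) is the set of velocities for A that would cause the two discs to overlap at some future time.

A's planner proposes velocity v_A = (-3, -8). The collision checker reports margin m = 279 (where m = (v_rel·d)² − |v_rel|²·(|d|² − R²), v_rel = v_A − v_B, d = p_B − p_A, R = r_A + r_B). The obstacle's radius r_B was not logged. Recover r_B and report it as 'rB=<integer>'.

m = 279
d = (7, -10);  v_rel = (-4, -5),  |v_rel|² = 41
v_rel×d = (-4)·(-10) − (-5)·(7) = 75
since m = R²·41 − 75²:  R² = (5625 + 279) / 41 = 144
R = √144 = 12  ⇒  r_B = 12 − 4 = 8

rB=8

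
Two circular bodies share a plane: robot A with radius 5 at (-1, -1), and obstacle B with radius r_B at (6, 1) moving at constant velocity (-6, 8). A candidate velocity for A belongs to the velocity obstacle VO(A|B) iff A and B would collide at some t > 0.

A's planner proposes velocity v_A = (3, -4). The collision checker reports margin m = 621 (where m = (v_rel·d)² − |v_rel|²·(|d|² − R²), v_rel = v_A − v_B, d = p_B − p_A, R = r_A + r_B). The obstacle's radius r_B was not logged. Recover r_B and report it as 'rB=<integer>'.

m = 621
d = (7, 2);  v_rel = (9, -12),  |v_rel|² = 225
v_rel×d = (9)·(2) − (-12)·(7) = 102
since m = R²·225 − 102²:  R² = (10404 + 621) / 225 = 49
R = √49 = 7  ⇒  r_B = 7 − 5 = 2

rB=2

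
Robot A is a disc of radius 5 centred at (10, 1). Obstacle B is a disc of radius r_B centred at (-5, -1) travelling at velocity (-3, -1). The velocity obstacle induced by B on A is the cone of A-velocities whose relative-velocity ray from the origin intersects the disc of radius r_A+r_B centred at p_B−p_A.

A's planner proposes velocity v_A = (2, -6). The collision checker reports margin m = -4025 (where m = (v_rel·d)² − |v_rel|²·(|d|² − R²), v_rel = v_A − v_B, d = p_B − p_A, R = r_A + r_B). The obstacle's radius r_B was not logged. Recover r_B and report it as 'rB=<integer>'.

m = -4025
d = (-15, -2);  v_rel = (5, -5),  |v_rel|² = 50
v_rel×d = (5)·(-2) − (-5)·(-15) = -85
since m = R²·50 − (-85)²:  R² = (7225 + -4025) / 50 = 64
R = √64 = 8  ⇒  r_B = 8 − 5 = 3

rB=3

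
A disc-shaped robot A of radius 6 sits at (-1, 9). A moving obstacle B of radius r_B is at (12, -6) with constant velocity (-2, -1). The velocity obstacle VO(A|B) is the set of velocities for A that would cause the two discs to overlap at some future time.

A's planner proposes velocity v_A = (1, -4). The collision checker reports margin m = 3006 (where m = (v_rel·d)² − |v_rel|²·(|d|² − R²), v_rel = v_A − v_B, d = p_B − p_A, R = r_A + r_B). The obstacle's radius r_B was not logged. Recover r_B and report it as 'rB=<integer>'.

m = 3006
d = (13, -15);  v_rel = (3, -3),  |v_rel|² = 18
v_rel×d = (3)·(-15) − (-3)·(13) = -6
since m = R²·18 − (-6)²:  R² = (36 + 3006) / 18 = 169
R = √169 = 13  ⇒  r_B = 13 − 6 = 7

rB=7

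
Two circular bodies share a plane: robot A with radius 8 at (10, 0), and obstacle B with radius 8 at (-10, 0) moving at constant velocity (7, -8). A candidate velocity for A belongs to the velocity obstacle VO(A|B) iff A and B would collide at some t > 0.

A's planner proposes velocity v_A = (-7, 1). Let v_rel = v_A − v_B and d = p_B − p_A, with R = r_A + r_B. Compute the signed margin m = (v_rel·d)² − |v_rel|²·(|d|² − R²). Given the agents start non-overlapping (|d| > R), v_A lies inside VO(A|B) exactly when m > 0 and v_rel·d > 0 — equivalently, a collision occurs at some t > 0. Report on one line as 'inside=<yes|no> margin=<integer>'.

d = (-20, 0),  |d|² = 400;  R = 8+8 = 16,  c = 400−16² = 144
v_rel = (-14, 9),  |v_rel|² = 277;  v_rel·d = (-14)·(-20) + (9)·(0) = 280
277·t² − 560·t + 144 = 0  ⇒  m = 280² − 277·144 = 38512
m = 38512 > 0,  v_rel·d = 280 > 0  ⇒  inside

inside=yes margin=38512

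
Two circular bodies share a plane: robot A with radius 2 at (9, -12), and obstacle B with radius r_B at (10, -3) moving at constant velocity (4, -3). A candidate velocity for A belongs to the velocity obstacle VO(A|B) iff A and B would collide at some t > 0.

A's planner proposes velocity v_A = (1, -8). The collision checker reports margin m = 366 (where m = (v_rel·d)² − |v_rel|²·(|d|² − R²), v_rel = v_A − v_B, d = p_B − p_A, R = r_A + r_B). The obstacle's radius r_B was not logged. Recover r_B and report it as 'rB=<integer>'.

m = 366
d = (1, 9);  v_rel = (-3, -5),  |v_rel|² = 34
v_rel×d = (-3)·(9) − (-5)·(1) = -22
since m = R²·34 − (-22)²:  R² = (484 + 366) / 34 = 25
R = √25 = 5  ⇒  r_B = 5 − 2 = 3

rB=3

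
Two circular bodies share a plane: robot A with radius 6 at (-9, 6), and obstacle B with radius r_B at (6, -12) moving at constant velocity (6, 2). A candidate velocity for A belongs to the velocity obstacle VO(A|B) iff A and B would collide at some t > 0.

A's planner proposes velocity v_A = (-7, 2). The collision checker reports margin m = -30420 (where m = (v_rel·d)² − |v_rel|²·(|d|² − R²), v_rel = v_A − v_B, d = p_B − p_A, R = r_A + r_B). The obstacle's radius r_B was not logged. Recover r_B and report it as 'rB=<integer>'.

m = -30420
d = (15, -18);  v_rel = (-13, 0),  |v_rel|² = 169
v_rel×d = (-13)·(-18) − (0)·(15) = 234
since m = R²·169 − 234²:  R² = (54756 + -30420) / 169 = 144
R = √144 = 12  ⇒  r_B = 12 − 6 = 6

rB=6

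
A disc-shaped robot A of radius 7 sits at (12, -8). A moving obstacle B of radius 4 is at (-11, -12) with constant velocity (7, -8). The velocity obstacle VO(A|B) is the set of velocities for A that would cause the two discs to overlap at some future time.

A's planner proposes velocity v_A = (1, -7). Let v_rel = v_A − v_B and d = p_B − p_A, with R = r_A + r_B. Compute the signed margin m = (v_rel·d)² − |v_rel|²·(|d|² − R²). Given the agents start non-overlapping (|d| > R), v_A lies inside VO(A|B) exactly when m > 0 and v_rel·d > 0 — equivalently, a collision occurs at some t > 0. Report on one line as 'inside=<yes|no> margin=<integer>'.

d = (-23, -4),  |d|² = 545;  R = 7+4 = 11,  c = 545−11² = 424
v_rel = (-6, 1),  |v_rel|² = 37;  v_rel·d = (-6)·(-23) + (1)·(-4) = 134
37·t² − 268·t + 424 = 0  ⇒  m = 134² − 37·424 = 2268
m = 2268 > 0,  v_rel·d = 134 > 0  ⇒  inside

inside=yes margin=2268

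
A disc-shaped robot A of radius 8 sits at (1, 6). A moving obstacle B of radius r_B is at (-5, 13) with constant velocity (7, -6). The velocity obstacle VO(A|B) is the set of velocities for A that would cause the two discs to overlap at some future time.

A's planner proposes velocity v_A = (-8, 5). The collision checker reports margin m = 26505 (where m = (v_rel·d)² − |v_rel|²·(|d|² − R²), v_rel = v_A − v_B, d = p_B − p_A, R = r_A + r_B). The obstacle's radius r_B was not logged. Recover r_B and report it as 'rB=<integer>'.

m = 26505
d = (-6, 7);  v_rel = (-15, 11),  |v_rel|² = 346
v_rel×d = (-15)·(7) − (11)·(-6) = -39
since m = R²·346 − (-39)²:  R² = (1521 + 26505) / 346 = 81
R = √81 = 9  ⇒  r_B = 9 − 8 = 1

rB=1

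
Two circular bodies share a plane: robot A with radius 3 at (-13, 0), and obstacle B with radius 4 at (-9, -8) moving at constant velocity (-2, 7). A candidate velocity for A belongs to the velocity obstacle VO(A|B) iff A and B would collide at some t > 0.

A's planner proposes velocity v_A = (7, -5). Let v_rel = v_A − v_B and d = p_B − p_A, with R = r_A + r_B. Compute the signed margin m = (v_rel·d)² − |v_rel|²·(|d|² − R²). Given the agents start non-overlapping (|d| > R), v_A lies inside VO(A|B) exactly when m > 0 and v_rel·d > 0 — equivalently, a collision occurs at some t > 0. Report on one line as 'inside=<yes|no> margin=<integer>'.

d = (4, -8),  |d|² = 80;  R = 3+4 = 7,  c = 80−7² = 31
v_rel = (9, -12),  |v_rel|² = 225;  v_rel·d = (9)·(4) + (-12)·(-8) = 132
225·t² − 264·t + 31 = 0  ⇒  m = 132² − 225·31 = 10449
m = 10449 > 0,  v_rel·d = 132 > 0  ⇒  inside

inside=yes margin=10449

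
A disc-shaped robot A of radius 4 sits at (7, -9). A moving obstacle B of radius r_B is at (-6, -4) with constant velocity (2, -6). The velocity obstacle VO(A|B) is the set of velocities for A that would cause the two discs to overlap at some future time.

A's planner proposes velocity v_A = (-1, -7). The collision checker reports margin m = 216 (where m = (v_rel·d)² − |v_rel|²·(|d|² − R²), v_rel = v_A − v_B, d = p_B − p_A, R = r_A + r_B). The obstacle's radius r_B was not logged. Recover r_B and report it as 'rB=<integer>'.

m = 216
d = (-13, 5);  v_rel = (-3, -1),  |v_rel|² = 10
v_rel×d = (-3)·(5) − (-1)·(-13) = -28
since m = R²·10 − (-28)²:  R² = (784 + 216) / 10 = 100
R = √100 = 10  ⇒  r_B = 10 − 4 = 6

rB=6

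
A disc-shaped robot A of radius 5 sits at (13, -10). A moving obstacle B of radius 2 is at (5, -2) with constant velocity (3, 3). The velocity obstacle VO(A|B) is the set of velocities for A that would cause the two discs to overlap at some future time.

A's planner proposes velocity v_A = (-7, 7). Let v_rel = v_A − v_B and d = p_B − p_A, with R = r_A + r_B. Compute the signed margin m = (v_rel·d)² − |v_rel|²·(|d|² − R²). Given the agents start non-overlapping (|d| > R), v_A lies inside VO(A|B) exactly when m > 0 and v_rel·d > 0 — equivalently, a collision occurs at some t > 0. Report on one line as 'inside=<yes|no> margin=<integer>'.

d = (-8, 8),  |d|² = 128;  R = 5+2 = 7,  c = 128−7² = 79
v_rel = (-10, 4),  |v_rel|² = 116;  v_rel·d = (-10)·(-8) + (4)·(8) = 112
116·t² − 224·t + 79 = 0  ⇒  m = 112² − 116·79 = 3380
m = 3380 > 0,  v_rel·d = 112 > 0  ⇒  inside

inside=yes margin=3380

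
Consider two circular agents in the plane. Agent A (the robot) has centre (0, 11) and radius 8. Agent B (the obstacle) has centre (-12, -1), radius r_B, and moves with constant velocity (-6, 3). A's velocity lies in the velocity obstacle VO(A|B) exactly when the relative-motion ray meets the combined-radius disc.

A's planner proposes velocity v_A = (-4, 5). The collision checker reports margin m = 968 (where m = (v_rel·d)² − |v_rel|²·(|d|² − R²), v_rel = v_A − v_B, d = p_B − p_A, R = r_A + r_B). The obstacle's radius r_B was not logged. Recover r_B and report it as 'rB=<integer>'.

m = 968
d = (-12, -12);  v_rel = (2, 2),  |v_rel|² = 8
v_rel×d = (2)·(-12) − (2)·(-12) = 0
since m = R²·8 − 0²:  R² = (0 + 968) / 8 = 121
R = √121 = 11  ⇒  r_B = 11 − 8 = 3

rB=3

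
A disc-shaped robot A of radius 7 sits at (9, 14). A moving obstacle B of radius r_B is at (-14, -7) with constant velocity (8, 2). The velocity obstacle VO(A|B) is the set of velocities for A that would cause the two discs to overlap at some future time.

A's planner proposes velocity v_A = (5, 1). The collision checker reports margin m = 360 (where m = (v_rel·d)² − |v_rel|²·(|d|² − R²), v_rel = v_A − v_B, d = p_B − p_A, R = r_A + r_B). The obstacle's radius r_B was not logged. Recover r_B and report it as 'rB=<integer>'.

m = 360
d = (-23, -21);  v_rel = (-3, -1),  |v_rel|² = 10
v_rel×d = (-3)·(-21) − (-1)·(-23) = 40
since m = R²·10 − 40²:  R² = (1600 + 360) / 10 = 196
R = √196 = 14  ⇒  r_B = 14 − 7 = 7

rB=7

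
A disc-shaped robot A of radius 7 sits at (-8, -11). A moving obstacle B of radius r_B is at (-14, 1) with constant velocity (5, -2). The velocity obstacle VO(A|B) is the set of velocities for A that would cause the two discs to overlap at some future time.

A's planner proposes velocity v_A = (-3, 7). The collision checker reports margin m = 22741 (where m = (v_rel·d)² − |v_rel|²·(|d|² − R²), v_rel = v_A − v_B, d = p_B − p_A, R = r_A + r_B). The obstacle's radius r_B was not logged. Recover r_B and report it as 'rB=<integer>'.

m = 22741
d = (-6, 12);  v_rel = (-8, 9),  |v_rel|² = 145
v_rel×d = (-8)·(12) − (9)·(-6) = -42
since m = R²·145 − (-42)²:  R² = (1764 + 22741) / 145 = 169
R = √169 = 13  ⇒  r_B = 13 − 7 = 6

rB=6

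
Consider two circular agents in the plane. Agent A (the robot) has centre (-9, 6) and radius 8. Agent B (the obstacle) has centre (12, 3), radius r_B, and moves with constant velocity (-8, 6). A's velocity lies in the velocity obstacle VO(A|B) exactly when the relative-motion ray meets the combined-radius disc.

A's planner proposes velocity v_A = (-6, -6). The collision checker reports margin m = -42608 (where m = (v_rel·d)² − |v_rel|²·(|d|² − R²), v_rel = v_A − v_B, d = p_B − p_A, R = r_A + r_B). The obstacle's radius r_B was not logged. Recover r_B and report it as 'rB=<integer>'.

m = -42608
d = (21, -3);  v_rel = (2, -12),  |v_rel|² = 148
v_rel×d = (2)·(-3) − (-12)·(21) = 246
since m = R²·148 − 246²:  R² = (60516 + -42608) / 148 = 121
R = √121 = 11  ⇒  r_B = 11 − 8 = 3

rB=3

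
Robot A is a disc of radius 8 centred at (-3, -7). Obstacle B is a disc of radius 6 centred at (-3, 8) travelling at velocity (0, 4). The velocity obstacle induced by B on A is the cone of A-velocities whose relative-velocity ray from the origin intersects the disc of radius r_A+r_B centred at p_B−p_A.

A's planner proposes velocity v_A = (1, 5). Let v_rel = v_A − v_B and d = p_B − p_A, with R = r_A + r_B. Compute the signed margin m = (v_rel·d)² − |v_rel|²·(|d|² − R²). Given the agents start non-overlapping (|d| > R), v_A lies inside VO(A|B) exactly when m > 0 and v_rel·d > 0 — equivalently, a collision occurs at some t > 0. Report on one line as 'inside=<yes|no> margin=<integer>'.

d = (0, 15),  |d|² = 225;  R = 8+6 = 14,  c = 225−14² = 29
v_rel = (1, 1),  |v_rel|² = 2;  v_rel·d = (1)·(0) + (1)·(15) = 15
2·t² − 30·t + 29 = 0  ⇒  m = 15² − 2·29 = 167
m = 167 > 0,  v_rel·d = 15 > 0  ⇒  inside

inside=yes margin=167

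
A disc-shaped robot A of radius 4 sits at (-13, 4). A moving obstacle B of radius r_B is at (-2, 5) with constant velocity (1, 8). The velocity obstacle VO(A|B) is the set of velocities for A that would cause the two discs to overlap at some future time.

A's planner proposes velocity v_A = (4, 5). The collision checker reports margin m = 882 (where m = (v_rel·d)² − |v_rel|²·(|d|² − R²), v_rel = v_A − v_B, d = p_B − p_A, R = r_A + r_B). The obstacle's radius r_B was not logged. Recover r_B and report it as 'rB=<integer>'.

m = 882
d = (11, 1);  v_rel = (3, -3),  |v_rel|² = 18
v_rel×d = (3)·(1) − (-3)·(11) = 36
since m = R²·18 − 36²:  R² = (1296 + 882) / 18 = 121
R = √121 = 11  ⇒  r_B = 11 − 4 = 7

rB=7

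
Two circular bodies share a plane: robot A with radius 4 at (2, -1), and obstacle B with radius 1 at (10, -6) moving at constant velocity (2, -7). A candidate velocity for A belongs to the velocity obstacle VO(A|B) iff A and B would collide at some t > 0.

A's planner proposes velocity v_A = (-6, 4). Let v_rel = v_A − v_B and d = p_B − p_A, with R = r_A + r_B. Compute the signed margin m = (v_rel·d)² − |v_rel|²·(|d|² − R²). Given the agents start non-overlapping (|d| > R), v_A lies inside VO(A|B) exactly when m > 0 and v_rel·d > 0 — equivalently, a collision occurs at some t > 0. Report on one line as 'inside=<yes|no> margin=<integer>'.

d = (8, -5),  |d|² = 89;  R = 4+1 = 5,  c = 89−5² = 64
v_rel = (-8, 11),  |v_rel|² = 185;  v_rel·d = (-8)·(8) + (11)·(-5) = -119
185·t² + 238·t + 64 = 0  ⇒  m = (-119)² − 185·64 = 2321
m = 2321 > 0,  v_rel·d = -119 < 0  ⇒  outside

inside=no margin=2321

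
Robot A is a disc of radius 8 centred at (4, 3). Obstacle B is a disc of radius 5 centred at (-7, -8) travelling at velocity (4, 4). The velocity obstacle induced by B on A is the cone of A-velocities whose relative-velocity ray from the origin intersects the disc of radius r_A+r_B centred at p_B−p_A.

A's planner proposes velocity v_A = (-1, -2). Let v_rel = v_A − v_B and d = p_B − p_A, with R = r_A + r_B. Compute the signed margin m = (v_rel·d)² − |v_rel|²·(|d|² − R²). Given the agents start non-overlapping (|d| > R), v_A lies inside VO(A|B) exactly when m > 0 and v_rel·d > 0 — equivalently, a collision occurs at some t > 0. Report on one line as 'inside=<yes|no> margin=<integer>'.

d = (-11, -11),  |d|² = 242;  R = 8+5 = 13,  c = 242−13² = 73
v_rel = (-5, -6),  |v_rel|² = 61;  v_rel·d = (-5)·(-11) + (-6)·(-11) = 121
61·t² − 242·t + 73 = 0  ⇒  m = 121² − 61·73 = 10188
m = 10188 > 0,  v_rel·d = 121 > 0  ⇒  inside

inside=yes margin=10188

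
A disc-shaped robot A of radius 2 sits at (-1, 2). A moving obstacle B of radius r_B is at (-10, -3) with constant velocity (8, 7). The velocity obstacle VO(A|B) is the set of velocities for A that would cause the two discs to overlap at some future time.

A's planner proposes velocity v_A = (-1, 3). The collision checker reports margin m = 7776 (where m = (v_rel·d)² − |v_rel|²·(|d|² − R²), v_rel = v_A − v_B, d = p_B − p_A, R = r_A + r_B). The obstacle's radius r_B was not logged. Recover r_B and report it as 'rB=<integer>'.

m = 7776
d = (-9, -5);  v_rel = (-9, -4),  |v_rel|² = 97
v_rel×d = (-9)·(-5) − (-4)·(-9) = 9
since m = R²·97 − 9²:  R² = (81 + 7776) / 97 = 81
R = √81 = 9  ⇒  r_B = 9 − 2 = 7

rB=7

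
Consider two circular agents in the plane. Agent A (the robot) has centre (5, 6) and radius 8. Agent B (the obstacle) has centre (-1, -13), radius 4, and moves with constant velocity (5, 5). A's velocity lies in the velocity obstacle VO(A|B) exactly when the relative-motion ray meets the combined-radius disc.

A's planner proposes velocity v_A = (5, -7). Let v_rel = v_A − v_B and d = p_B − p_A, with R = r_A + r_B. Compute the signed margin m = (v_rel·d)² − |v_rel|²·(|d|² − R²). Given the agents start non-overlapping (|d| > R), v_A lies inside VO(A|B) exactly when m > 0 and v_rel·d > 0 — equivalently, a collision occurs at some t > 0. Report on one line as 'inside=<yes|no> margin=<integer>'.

d = (-6, -19),  |d|² = 397;  R = 8+4 = 12,  c = 397−12² = 253
v_rel = (0, -12),  |v_rel|² = 144;  v_rel·d = (0)·(-6) + (-12)·(-19) = 228
144·t² − 456·t + 253 = 0  ⇒  m = 228² − 144·253 = 15552
m = 15552 > 0,  v_rel·d = 228 > 0  ⇒  inside

inside=yes margin=15552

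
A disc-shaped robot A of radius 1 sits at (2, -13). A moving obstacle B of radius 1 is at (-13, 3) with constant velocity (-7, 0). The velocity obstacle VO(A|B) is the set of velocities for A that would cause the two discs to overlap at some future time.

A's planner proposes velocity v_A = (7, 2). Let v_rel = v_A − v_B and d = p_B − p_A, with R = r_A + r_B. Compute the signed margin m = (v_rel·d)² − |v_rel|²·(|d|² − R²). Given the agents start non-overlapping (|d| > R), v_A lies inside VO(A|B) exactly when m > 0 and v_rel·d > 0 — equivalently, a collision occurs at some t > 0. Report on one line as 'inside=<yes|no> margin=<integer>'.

d = (-15, 16),  |d|² = 481;  R = 1+1 = 2,  c = 481−2² = 477
v_rel = (14, 2),  |v_rel|² = 200;  v_rel·d = (14)·(-15) + (2)·(16) = -178
200·t² + 356·t + 477 = 0  ⇒  m = (-178)² − 200·477 = -63716
m = -63716 < 0,  v_rel·d = -178 < 0  ⇒  outside

inside=no margin=-63716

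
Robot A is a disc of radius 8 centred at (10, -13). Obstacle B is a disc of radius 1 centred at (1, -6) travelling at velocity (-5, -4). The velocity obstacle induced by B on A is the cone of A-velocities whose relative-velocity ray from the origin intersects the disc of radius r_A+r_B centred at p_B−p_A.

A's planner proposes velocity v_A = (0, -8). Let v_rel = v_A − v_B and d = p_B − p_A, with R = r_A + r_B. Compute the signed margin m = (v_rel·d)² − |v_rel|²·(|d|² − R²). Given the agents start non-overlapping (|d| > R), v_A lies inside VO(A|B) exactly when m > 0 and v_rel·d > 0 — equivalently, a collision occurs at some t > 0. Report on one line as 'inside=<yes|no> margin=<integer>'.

d = (-9, 7),  |d|² = 130;  R = 8+1 = 9,  c = 130−9² = 49
v_rel = (5, -4),  |v_rel|² = 41;  v_rel·d = (5)·(-9) + (-4)·(7) = -73
41·t² + 146·t + 49 = 0  ⇒  m = (-73)² − 41·49 = 3320
m = 3320 > 0,  v_rel·d = -73 < 0  ⇒  outside

inside=no margin=3320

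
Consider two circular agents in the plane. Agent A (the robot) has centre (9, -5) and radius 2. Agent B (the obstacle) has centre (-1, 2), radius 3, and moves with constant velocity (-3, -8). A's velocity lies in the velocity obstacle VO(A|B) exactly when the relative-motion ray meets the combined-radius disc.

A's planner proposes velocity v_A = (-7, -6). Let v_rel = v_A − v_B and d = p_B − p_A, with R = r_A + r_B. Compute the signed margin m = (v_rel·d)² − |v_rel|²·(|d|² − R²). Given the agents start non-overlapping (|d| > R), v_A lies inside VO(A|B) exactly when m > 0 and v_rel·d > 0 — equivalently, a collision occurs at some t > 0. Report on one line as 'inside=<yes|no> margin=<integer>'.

d = (-10, 7),  |d|² = 149;  R = 2+3 = 5,  c = 149−5² = 124
v_rel = (-4, 2),  |v_rel|² = 20;  v_rel·d = (-4)·(-10) + (2)·(7) = 54
20·t² − 108·t + 124 = 0  ⇒  m = 54² − 20·124 = 436
m = 436 > 0,  v_rel·d = 54 > 0  ⇒  inside

inside=yes margin=436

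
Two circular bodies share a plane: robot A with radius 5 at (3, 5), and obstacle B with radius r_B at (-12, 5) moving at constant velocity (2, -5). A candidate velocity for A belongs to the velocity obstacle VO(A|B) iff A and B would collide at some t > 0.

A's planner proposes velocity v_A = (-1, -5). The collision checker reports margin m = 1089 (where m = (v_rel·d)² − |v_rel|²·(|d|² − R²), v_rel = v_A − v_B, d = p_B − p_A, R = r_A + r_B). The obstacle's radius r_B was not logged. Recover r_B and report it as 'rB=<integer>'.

m = 1089
d = (-15, 0);  v_rel = (-3, 0),  |v_rel|² = 9
v_rel×d = (-3)·(0) − (0)·(-15) = 0
since m = R²·9 − 0²:  R² = (0 + 1089) / 9 = 121
R = √121 = 11  ⇒  r_B = 11 − 5 = 6

rB=6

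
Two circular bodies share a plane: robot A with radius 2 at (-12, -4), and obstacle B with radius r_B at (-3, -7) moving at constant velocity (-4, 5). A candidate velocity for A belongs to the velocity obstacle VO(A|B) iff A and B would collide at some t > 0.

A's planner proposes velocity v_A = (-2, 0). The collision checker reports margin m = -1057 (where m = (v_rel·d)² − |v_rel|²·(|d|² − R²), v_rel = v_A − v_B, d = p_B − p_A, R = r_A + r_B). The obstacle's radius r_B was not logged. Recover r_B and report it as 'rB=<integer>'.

m = -1057
d = (9, -3);  v_rel = (2, -5),  |v_rel|² = 29
v_rel×d = (2)·(-3) − (-5)·(9) = 39
since m = R²·29 − 39²:  R² = (1521 + -1057) / 29 = 16
R = √16 = 4  ⇒  r_B = 4 − 2 = 2

rB=2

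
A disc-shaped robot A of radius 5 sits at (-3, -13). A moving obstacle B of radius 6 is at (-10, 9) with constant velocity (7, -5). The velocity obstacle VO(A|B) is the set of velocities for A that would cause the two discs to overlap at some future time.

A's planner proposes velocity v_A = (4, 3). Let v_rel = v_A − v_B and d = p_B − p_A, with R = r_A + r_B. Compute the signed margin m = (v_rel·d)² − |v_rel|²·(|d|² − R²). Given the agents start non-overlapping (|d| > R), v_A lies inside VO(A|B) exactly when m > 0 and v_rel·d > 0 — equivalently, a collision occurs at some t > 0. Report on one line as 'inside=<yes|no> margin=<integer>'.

d = (-7, 22),  |d|² = 533;  R = 5+6 = 11,  c = 533−11² = 412
v_rel = (-3, 8),  |v_rel|² = 73;  v_rel·d = (-3)·(-7) + (8)·(22) = 197
73·t² − 394·t + 412 = 0  ⇒  m = 197² − 73·412 = 8733
m = 8733 > 0,  v_rel·d = 197 > 0  ⇒  inside

inside=yes margin=8733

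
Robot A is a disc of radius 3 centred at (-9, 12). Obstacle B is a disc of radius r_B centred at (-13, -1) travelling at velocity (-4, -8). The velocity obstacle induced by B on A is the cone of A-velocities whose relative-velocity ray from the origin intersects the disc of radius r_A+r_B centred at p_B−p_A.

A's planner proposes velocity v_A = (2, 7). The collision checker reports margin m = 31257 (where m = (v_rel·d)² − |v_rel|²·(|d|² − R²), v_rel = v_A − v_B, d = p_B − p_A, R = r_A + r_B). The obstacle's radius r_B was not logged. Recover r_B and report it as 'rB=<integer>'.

m = 31257
d = (-4, -13);  v_rel = (6, 15),  |v_rel|² = 261
v_rel×d = (6)·(-13) − (15)·(-4) = -18
since m = R²·261 − (-18)²:  R² = (324 + 31257) / 261 = 121
R = √121 = 11  ⇒  r_B = 11 − 3 = 8

rB=8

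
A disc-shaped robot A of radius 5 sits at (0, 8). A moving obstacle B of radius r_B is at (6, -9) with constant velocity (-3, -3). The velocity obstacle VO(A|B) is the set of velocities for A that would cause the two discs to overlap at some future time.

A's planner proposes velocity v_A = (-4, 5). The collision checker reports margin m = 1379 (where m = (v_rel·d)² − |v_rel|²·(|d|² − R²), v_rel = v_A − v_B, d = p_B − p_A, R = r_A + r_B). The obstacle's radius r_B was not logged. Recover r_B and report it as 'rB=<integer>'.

m = 1379
d = (6, -17);  v_rel = (-1, 8),  |v_rel|² = 65
v_rel×d = (-1)·(-17) − (8)·(6) = -31
since m = R²·65 − (-31)²:  R² = (961 + 1379) / 65 = 36
R = √36 = 6  ⇒  r_B = 6 − 5 = 1

rB=1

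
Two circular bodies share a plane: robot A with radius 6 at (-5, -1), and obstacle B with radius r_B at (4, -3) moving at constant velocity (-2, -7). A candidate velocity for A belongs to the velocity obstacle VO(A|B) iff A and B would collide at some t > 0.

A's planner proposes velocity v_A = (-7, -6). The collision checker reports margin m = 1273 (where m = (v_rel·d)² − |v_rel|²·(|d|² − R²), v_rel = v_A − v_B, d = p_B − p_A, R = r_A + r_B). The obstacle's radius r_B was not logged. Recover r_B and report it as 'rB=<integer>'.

m = 1273
d = (9, -2);  v_rel = (-5, 1),  |v_rel|² = 26
v_rel×d = (-5)·(-2) − (1)·(9) = 1
since m = R²·26 − 1²:  R² = (1 + 1273) / 26 = 49
R = √49 = 7  ⇒  r_B = 7 − 6 = 1

rB=1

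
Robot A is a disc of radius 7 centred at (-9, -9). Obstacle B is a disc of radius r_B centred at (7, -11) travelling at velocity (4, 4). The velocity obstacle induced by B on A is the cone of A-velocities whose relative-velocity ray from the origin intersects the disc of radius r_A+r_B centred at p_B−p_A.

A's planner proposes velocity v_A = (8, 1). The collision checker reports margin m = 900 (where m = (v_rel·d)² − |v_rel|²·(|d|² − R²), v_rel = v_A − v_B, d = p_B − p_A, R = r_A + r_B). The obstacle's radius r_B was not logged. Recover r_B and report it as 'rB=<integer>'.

m = 900
d = (16, -2);  v_rel = (4, -3),  |v_rel|² = 25
v_rel×d = (4)·(-2) − (-3)·(16) = 40
since m = R²·25 − 40²:  R² = (1600 + 900) / 25 = 100
R = √100 = 10  ⇒  r_B = 10 − 7 = 3

rB=3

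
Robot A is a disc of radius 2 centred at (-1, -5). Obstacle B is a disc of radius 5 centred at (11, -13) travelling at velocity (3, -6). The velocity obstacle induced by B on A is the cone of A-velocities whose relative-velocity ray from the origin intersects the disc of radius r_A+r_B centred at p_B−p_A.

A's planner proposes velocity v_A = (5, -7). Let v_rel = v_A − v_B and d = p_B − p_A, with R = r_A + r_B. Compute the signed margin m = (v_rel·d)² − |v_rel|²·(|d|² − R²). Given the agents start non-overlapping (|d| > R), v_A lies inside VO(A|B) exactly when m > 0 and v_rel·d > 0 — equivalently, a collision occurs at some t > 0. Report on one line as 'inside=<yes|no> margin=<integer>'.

d = (12, -8),  |d|² = 208;  R = 2+5 = 7,  c = 208−7² = 159
v_rel = (2, -1),  |v_rel|² = 5;  v_rel·d = (2)·(12) + (-1)·(-8) = 32
5·t² − 64·t + 159 = 0  ⇒  m = 32² − 5·159 = 229
m = 229 > 0,  v_rel·d = 32 > 0  ⇒  inside

inside=yes margin=229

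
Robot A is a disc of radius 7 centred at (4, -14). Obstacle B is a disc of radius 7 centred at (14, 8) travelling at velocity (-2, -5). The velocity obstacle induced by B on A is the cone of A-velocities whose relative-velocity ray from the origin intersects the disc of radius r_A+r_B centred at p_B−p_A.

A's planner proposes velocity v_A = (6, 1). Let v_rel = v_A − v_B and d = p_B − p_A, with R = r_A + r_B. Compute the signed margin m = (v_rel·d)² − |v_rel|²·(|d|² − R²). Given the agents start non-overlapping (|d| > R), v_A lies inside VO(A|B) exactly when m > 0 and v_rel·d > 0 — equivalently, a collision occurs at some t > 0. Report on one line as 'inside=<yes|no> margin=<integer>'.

d = (10, 22),  |d|² = 584;  R = 7+7 = 14,  c = 584−14² = 388
v_rel = (8, 6),  |v_rel|² = 100;  v_rel·d = (8)·(10) + (6)·(22) = 212
100·t² − 424·t + 388 = 0  ⇒  m = 212² − 100·388 = 6144
m = 6144 > 0,  v_rel·d = 212 > 0  ⇒  inside

inside=yes margin=6144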